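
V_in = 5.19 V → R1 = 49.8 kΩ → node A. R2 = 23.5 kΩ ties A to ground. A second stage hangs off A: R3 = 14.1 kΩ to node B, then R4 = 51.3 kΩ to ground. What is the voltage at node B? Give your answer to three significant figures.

Node A sees R2 in parallel with the series input of stage 2, R3 + R4 = 65.40 kΩ.
R2 ‖ (R3+R4) = 17.29 kΩ.
So V_A = 5.19 × 0.2577 = 1.337 V.
Then the unloaded second divider: V_B = V_A × R4/(R3+R4) = 1.337 × 0.7844 = 1.049 V.

V_B ≈ 1.05 V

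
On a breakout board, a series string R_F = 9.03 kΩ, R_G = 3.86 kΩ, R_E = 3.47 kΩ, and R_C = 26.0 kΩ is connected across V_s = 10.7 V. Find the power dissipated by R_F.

The common current is I = 10.7/42.36 = 0.2526 mA.
P(R_F) = I²·R_F = (0.2526)² × 9.03 = 0.5762 mW.

P ≈ 0.576 mW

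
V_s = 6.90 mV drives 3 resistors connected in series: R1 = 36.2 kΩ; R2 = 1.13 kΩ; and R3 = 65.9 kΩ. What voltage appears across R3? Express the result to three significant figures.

ΣR = 36.2 + 1.13 + 65.9 = 103.2 kΩ.
V = V_s · R/ΣR = 6.90 × 0.6384 = 4.405 mV.

V ≈ 4.40 mV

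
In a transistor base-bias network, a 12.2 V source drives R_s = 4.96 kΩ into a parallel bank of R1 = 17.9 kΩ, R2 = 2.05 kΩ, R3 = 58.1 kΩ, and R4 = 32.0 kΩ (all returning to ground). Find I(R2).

I ≈ 1.51 mA

Equivalent of the parallel group: R_p = 1.689 kΩ.
Node voltage V_A = V_in · R_p/(R_s + R_p) = 12.2 × 0.2540 = 3.099 V.
Branch current I = V_A/R2 = 3.099/2.05 = 1.512 mA.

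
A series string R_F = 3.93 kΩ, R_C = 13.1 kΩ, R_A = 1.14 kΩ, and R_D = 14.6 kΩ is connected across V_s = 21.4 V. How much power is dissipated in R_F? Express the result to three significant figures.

Series current I = V_s/ΣR = 21.4/32.77 = 0.6530 mA.
P = I²R = 0.4265 × 3.93 = 1.676 mW.

P ≈ 1.68 mW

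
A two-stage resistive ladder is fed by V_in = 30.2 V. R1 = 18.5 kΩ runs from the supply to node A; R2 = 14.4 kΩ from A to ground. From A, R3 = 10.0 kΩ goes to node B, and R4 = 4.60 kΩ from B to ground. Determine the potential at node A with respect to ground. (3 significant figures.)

Node A sees R2 in parallel with the series input of stage 2, R3 + R4 = 14.60 kΩ.
R2 ‖ (R3+R4) = 7.250 kΩ.
V_A = 30.2 × 7.250/(18.5 + 7.250) = 8.503 V.

V_A ≈ 8.50 V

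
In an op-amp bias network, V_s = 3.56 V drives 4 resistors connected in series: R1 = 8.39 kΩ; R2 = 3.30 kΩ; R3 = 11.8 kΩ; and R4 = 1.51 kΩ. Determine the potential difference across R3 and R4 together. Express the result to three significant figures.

V ≈ 1.90 V

Series total: ΣR = 8.39 + 3.30 + 11.8 + 1.51 = 25.00 kΩ.
R_{R3..R4} = 11.8 + 1.51 = 13.31 kΩ.
By the voltage-divider rule, V = 3.56 × 13.31/25.00 = 1.895 V.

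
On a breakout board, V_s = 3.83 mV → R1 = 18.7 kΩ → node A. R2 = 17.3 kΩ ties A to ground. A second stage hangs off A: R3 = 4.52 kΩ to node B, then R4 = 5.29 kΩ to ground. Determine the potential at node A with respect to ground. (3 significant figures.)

V_A ≈ 0.961 mV

The second stage (R3 + R4 = 9.810 kΩ) loads node A in parallel with R2.
R2 ‖ (R3+R4) = 6.260 kΩ.
So V_A = 3.83 × 0.2508 = 0.9606 mV.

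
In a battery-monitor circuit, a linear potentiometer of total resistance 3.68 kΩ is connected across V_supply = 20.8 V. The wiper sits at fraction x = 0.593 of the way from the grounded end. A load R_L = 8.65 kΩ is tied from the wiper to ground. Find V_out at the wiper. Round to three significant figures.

V_out ≈ 11.2 V

Lower segment x·R_p = 2.182 kΩ; upper segment (1−x)·R_p = 1.498 kΩ.
(x·R_p) ‖ R_L = 1.743 kΩ.
V_out = 20.8 × 1.743/(1.498 + 1.743) = 11.19 V.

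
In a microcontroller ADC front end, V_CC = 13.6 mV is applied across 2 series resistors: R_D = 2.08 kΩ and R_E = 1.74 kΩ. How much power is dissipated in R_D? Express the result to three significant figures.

The common current is I = 13.6/3.820 = 3.560 µA.
V(R_D) = I·R = 7.405 mV; P = V·I = 7.405 × 3.560 = 26.36 nW.

P ≈ 26.4 nW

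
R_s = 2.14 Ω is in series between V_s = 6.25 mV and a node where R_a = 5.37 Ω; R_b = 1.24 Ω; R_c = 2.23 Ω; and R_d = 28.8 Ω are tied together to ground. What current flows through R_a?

I ≈ 0.280 mA

Equivalent of the parallel group: R_p = 0.6776 Ω.
V_A = 6.25 × 0.6776/2.818 = 1.503 mV.
Branch current I = V_A/R_a = 1.503/5.37 = 0.2799 mA.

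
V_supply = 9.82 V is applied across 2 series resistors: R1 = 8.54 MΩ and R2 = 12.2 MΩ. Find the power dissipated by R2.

ΣR = 20.74 MΩ → I = 9.82/20.74 = 0.4735 µA.
P = I²R = 0.2242 × 12.2 = 2.735 µW.

P ≈ 2.74 µW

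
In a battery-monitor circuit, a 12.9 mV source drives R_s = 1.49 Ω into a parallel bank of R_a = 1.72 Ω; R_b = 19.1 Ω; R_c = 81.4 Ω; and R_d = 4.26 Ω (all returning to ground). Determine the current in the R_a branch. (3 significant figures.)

Parallel bank: R_p = 1/(1/1.72 + 1/19.1 + 1/81.4 + 1/4.26) = 1.135 Ω.
V_A = 12.9 × 1.135/2.625 = 5.579 mV.
I(R_a) = V_A / R_a = 5.579/1.72 = 3.243 mA.

I ≈ 3.24 mA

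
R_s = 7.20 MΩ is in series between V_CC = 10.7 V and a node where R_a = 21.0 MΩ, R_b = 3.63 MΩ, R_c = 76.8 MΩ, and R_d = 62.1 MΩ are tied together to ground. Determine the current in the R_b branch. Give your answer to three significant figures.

I ≈ 0.834 µA

Equivalent of the parallel group: R_p = 2.839 MΩ.
V_A = 10.7 × 2.839/10.04 = 3.026 V.
I(R_b) = V_A / R_b = 3.026/3.63 = 0.8336 µA.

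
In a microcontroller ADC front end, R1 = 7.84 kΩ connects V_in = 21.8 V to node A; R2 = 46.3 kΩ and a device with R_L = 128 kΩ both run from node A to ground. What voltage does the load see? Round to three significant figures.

The load sits in parallel with R2, giving an effective lower resistance R2' = R2·R_L/(R2+R_L) = 34.00 kΩ.
Now apply the divider: V_out = 21.8 × 0.8126 = 17.72 V.
(Unloaded it would be 18.6 V; the load pulls it down.)

V_out ≈ 17.7 V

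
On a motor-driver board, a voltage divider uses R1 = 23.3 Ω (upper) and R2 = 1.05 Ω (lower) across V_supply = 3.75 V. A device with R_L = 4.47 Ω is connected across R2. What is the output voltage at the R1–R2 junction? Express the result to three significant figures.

The load sits in parallel with R2, giving an effective lower resistance R2' = R2·R_L/(R2+R_L) = 0.8503 Ω.
Now apply the divider: V_out = 3.75 × 0.03521 = 0.1320 V.

V_out ≈ 0.132 V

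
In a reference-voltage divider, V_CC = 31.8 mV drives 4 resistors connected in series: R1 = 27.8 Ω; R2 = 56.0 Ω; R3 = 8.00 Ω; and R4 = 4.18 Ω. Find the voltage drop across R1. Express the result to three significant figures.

V ≈ 9.21 mV

Series total: ΣR = 27.8 + 56.0 + 8.00 + 4.18 = 95.98 Ω.
By the voltage-divider rule, V = 31.8 × 27.80/95.98 = 9.211 mV.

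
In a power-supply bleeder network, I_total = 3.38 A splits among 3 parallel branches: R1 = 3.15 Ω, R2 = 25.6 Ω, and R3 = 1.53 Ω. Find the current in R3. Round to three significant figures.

I ≈ 2.19 A

Conductances: ΣG = 1/3.15 + 1/25.6 + 1/1.53 = 1.010 (1/Ω).
By the current-divider rule, I = I_total · G_k/ΣG = 3.38 × 0.6470 = 2.187 A.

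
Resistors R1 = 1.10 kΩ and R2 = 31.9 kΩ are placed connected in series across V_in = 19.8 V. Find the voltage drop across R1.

ΣR = 1.10 + 31.9 = 33.00 kΩ.
By the voltage-divider rule, V = 19.8 × 1.100/33.00 = 0.6600 V.

V ≈ 0.660 V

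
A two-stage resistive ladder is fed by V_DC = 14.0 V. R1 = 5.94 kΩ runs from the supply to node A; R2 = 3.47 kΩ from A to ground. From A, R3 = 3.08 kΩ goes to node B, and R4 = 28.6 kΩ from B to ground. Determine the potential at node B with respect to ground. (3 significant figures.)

V_B ≈ 4.36 V

The second stage (R3 + R4 = 31.68 kΩ) loads node A in parallel with R2.
R2 ‖ (R3+R4) = 3.127 kΩ.
V_A = 14.0 × 3.127/(5.94 + 3.127) = 4.829 V.
V_B = V_A × 0.9028 = 4.359 V.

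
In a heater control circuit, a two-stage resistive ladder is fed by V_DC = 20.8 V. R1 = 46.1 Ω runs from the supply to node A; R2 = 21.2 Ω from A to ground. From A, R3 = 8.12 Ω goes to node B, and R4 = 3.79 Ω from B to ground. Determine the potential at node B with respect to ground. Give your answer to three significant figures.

Looking into the second stage from A: R3 + R4 = 11.91 Ω appears in parallel with R2.
R2 ‖ (R3+R4) = 7.626 Ω.
So V_A = 20.8 × 0.1419 = 2.952 V.
Then the unloaded second divider: V_B = V_A × R4/(R3+R4) = 2.952 × 0.3182 = 0.9395 V.

V_B ≈ 0.939 V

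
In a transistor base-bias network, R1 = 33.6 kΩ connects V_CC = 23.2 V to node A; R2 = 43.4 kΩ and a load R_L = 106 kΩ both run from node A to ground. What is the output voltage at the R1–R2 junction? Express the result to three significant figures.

V_out ≈ 11.1 V

R2 ‖ R_L = (43.4 × 106)/(43.4 + 106) = 30.79 kΩ.
Voltage divider with the loaded lower leg: V_out = 23.2 × 30.79/(33.6 + 30.79) = 23.2 × 0.4782 = 11.09 V.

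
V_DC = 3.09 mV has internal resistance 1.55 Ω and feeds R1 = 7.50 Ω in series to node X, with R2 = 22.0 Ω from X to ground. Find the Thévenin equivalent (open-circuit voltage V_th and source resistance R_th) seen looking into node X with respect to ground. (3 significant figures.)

V_th ≈ 2.19 mV, R_th ≈ 6.41 Ω

R1' = 1.55 + 7.50 = 9.050 Ω (source resistance + R1).
Open-circuit (no load on X): V_th = V_DC · R2/(R1' + R2) = 3.09 × 22.0/(9.050 + 22.0) = 2.189 mV.
With V_DC suppressed (replaced by a short), R_th = R1' ‖ R2 = (9.050 × 22.0)/(9.050 + 22.0) = 6.412 Ω.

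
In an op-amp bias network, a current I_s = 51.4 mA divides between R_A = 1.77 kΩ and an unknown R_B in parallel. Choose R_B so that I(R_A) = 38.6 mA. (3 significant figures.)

Two-branch current divider: I_A = I_s · R_B/(R_A + R_B).
38.6/51.4 = R_B/(R_A + R_B) → R_B = R_A · (0.7510)/(1 − 0.7510) = 1.77 × 3.016 = 5.338 kΩ.

R_B ≈ 5.34 kΩ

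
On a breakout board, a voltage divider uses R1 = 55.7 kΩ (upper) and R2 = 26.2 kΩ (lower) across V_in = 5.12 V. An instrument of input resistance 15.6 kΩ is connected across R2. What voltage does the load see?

V_out ≈ 0.765 V

The load sits in parallel with R2, giving an effective lower resistance R2' = R2·R_L/(R2+R_L) = 9.778 kΩ.
Now apply the divider: V_out = 5.12 × 0.1493 = 0.7646 V.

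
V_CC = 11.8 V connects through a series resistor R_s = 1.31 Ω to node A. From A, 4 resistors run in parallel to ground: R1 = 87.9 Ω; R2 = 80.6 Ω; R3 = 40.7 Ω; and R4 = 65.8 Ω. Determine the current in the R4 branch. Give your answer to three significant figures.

Equivalent of the parallel group: R_p = 15.74 Ω.
Node voltage V_A = V_CC · R_p/(R_s + R_p) = 11.8 × 0.9231 = 10.89 V.
Branch current I = V_A/R4 = 10.89/65.8 = 0.1655 A.
(Check via current divider: I_total = 0.6923 A; share G_k/ΣG = 0.2391 → same result.)

I ≈ 0.166 A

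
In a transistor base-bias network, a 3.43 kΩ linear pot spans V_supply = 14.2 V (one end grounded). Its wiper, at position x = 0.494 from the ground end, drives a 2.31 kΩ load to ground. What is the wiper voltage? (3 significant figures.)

Lower segment x·R_p = 1.694 kΩ; upper segment (1−x)·R_p = 1.736 kΩ.
(x·R_p) ‖ R_L = 0.9774 kΩ.
Then V_out = V_supply · 0.9774/(1.736 + 0.9774) = 5.116 V.
(Unloaded: V_out = x·V_supply = 7.01 V.)

V_out ≈ 5.12 V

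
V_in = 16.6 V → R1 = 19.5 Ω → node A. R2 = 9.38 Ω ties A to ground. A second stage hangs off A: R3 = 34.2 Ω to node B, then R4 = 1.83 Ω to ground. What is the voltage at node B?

V_B ≈ 0.233 V

The second stage (R3 + R4 = 36.03 Ω) loads node A in parallel with R2.
Effective lower resistance at A: R2 ‖ 36.03 = 7.442 Ω.
V_A = 16.6 × 7.442/(19.5 + 7.442) = 4.585 V.
Stage 2 is unloaded, so V_B = V_A · R4/(R3+R4) = 4.585 × 1.83/36.03 = 0.2329 V.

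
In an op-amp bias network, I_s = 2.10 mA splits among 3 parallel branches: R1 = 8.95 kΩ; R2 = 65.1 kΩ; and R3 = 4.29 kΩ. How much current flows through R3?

I ≈ 1.36 mA

Conductances: ΣG = 1/8.95 + 1/65.1 + 1/4.29 = 0.3602 (1/kΩ).
By the current-divider rule, I = I_s · G_k/ΣG = 2.10 × 0.6472 = 1.359 mA.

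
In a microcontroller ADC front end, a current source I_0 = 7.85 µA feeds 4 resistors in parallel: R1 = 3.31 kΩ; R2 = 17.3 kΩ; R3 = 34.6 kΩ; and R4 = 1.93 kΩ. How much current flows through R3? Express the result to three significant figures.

I ≈ 0.250 µA

Total conductance ΣG = 1/3.31 + 1/17.3 + 1/34.6 + 1/1.93 = 0.9070 (units of 1/kΩ).
Current divider: I(R3) = I_0 · G_k/ΣG = 7.85 × (0.02890/0.9070) = 7.85 × 0.03187 = 0.2502 µA.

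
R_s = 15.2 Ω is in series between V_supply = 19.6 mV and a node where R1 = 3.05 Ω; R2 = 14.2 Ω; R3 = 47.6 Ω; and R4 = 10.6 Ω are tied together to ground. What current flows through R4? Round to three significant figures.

Equivalent of the parallel group: R_p = 1.947 Ω.
V_A by voltage divider: V_A = 19.6 × 1.947/(15.2 + 1.947) = 2.225 mV.
Branch current I = V_A/R4 = 2.225/10.6 = 0.2099 mA.
(Equivalently: I_total = 1.143 mA, then current-divider fraction G_k/ΣG = 0.1837.)

I ≈ 0.210 mA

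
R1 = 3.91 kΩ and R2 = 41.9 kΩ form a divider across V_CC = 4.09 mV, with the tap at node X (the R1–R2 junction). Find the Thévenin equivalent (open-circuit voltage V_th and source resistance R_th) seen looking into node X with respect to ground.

V_th is the unloaded tap voltage: V_CC · R2/(R1+R2) = 4.09 × 0.9146 = 3.741 mV.
With V_CC suppressed (replaced by a short), R_th = R1 ‖ R2 = (3.910 × 41.9)/(3.910 + 41.9) = 3.576 kΩ.

V_th ≈ 3.74 mV, R_th ≈ 3.58 kΩ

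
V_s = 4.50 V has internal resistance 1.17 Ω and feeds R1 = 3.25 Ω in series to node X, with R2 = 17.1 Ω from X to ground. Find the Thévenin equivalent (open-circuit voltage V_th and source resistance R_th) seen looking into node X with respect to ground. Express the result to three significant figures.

V_th ≈ 3.58 V, R_th ≈ 3.51 Ω

R1' = 1.17 + 3.25 = 4.420 Ω (source resistance + R1).
With X open, the divider is unloaded: V_th = 4.50 × 17.1/21.52 = 3.576 V.
Looking into X with the source shorted: R_th = R1'·R2/(R1'+R2) = 4.420 × 17.1/21.52 = 3.512 Ω.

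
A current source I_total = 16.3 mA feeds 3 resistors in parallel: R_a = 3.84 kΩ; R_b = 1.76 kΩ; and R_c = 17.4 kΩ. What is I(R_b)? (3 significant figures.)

ΣG = 1/3.84 + 1/1.76 + 1/17.4 = 0.8861.
R_b takes the fraction G_k/ΣG = 0.5682/0.8861 = 0.6412, so I = 16.3 × 0.6412 = 10.45 mA.

I ≈ 10.5 mA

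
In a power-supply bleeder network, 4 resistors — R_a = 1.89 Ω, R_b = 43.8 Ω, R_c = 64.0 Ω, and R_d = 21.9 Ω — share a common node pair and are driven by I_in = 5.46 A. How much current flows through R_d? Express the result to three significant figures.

Total conductance ΣG = 1/1.89 + 1/43.8 + 1/64.0 + 1/21.9 = 0.6132 (units of 1/Ω).
R_d takes the fraction G_k/ΣG = 0.04566/0.6132 = 0.07446, so I = 5.46 × 0.07446 = 0.4066 A.

I ≈ 0.407 A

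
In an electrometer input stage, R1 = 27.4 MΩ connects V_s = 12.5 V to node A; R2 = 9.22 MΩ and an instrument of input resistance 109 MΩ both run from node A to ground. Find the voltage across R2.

V_out ≈ 2.96 V

R2 ‖ R_L = (9.22 × 109)/(9.22 + 109) = 8.501 MΩ.
Now apply the divider: V_out = 12.5 × 0.2368 = 2.960 V.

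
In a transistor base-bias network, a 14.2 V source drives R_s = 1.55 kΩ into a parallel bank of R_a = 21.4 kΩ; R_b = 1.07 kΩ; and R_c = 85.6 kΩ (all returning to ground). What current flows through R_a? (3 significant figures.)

Combine the parallel branches: R_p = (1/21.4 + 1/1.07 + 1/85.6)⁻¹ = 1.007 kΩ.
Node voltage V_A = V_CC · R_p/(R_s + R_p) = 14.2 × 0.3938 = 5.592 V.
Branch current I = V_A/R_a = 5.592/21.4 = 0.2613 mA.

I ≈ 0.261 mA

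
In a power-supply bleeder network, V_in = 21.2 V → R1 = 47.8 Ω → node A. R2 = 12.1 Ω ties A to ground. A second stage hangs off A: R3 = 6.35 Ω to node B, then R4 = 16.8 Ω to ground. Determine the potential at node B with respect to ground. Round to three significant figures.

V_B ≈ 2.19 V

Node A sees R2 in parallel with the series input of stage 2, R3 + R4 = 23.15 Ω.
R2 ‖ (R3+R4) = 7.947 Ω.
V_A = 21.2 × 7.947/(47.8 + 7.947) = 3.022 V.
Stage 2 is unloaded, so V_B = V_A · R4/(R3+R4) = 3.022 × 16.8/23.15 = 2.193 V.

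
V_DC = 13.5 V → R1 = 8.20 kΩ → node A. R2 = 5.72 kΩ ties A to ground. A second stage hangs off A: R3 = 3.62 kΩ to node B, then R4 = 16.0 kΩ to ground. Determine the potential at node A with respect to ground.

Node A sees R2 in parallel with the series input of stage 2, R3 + R4 = 19.62 kΩ.
R2 ‖ (R3+R4) = 4.429 kΩ.
First divider: V_A = V_DC · 4.429/(8.20 + 4.429) = 4.734 V.

V_A ≈ 4.73 V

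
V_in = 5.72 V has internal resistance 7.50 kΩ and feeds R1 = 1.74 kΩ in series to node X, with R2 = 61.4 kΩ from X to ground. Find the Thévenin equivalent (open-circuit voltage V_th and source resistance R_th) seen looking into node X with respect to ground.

V_th ≈ 4.97 V, R_th ≈ 8.03 kΩ

R1' = 7.50 + 1.74 = 9.240 kΩ (source resistance + R1).
V_th is the unloaded tap voltage: V_in · R2/(R1'+R2) = 5.72 × 0.8692 = 4.972 V.
Looking into X with the source shorted: R_th = R1'·R2/(R1'+R2) = 9.240 × 61.4/70.64 = 8.031 kΩ.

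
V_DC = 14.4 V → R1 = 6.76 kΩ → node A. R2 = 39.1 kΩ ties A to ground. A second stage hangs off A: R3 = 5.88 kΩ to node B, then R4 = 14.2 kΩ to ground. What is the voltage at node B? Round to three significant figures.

Looking into the second stage from A: R3 + R4 = 20.08 kΩ appears in parallel with R2.
R2 ‖ (R3+R4) = 13.27 kΩ.
V_A = 14.4 × 13.27/(6.76 + 13.27) = 9.539 V.
Stage 2 is unloaded, so V_B = V_A · R4/(R3+R4) = 9.539 × 14.2/20.08 = 6.746 V.

V_B ≈ 6.75 V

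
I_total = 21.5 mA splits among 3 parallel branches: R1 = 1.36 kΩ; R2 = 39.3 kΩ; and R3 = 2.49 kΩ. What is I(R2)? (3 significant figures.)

Total conductance ΣG = 1/1.36 + 1/39.3 + 1/2.49 = 1.162 (units of 1/kΩ).
Current divider: I(R2) = I_total · G_k/ΣG = 21.5 × (0.02545/1.162) = 21.5 × 0.02189 = 0.4707 mA.

I ≈ 0.471 mA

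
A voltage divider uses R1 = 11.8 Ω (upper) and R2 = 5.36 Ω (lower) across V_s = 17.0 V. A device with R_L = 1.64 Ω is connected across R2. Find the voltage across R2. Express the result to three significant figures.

V_out ≈ 1.64 V

R2 ‖ R_L = (5.36 × 1.64)/(5.36 + 1.64) = 1.256 Ω.
Now apply the divider: V_out = 17.0 × 0.09619 = 1.635 V.
(Unloaded it would be 5.31 V; the load pulls it down.)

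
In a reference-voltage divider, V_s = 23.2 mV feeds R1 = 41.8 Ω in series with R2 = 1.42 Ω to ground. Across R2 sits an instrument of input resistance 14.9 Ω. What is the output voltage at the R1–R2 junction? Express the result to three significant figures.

R2 ‖ R_L = (1.42 × 14.9)/(1.42 + 14.9) = 1.296 Ω.
Voltage divider with the loaded lower leg: V_out = 23.2 × 1.296/(41.8 + 1.296) = 23.2 × 0.03008 = 0.6979 mV.

V_out ≈ 0.698 mV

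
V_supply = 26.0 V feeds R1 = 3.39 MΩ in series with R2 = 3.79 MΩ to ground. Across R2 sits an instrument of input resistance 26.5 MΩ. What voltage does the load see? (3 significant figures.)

V_out ≈ 12.9 V

First combine the lower leg with the load: R2 ‖ R_L = 3.316 MΩ.
Then V_out = V_supply · R2'/(R1 + R2') = 26.0 × 3.316/6.706 = 12.86 V.
(Unloaded it would be 13.7 V; the load pulls it down.)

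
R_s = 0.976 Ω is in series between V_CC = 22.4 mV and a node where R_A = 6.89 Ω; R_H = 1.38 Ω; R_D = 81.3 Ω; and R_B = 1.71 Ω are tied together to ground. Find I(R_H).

I ≈ 6.68 mA

Parallel bank: R_p = 1/(1/6.89 + 1/1.38 + 1/81.3 + 1/1.71) = 0.6817 Ω.
Node voltage V_A = V_CC · R_p/(R_s + R_p) = 22.4 × 0.4112 = 9.212 mV.
I(R_H) = V_A / R_H = 9.212/1.38 = 6.675 mA.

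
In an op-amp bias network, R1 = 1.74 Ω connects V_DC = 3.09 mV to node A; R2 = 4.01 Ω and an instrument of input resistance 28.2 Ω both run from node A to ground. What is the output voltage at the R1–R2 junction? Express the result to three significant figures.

The load sits in parallel with R2, giving an effective lower resistance R2' = R2·R_L/(R2+R_L) = 3.511 Ω.
Then V_out = V_DC · R2'/(R1 + R2') = 3.09 × 3.511/5.251 = 2.066 mV.
(Unloaded it would be 2.15 mV; the load pulls it down.)

V_out ≈ 2.07 mV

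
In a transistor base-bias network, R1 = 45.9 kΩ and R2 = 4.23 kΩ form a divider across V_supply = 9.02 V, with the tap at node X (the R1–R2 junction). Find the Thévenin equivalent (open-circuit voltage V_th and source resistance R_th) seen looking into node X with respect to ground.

V_th ≈ 0.761 V, R_th ≈ 3.87 kΩ

With X open, the divider is unloaded: V_th = 9.02 × 4.23/50.13 = 0.7611 V.
With V_supply suppressed (replaced by a short), R_th = R1 ‖ R2 = (45.90 × 4.23)/(45.90 + 4.23) = 3.873 kΩ.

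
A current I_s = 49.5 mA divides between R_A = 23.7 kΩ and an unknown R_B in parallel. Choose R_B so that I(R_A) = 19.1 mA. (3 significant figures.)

Two-branch current divider: I_A = I_s · R_B/(R_A + R_B).
19.1/49.5 = R_B/(R_A + R_B) → R_B = R_A · (0.3859)/(1 − 0.3859) = 23.7 × 0.6283 = 14.89 kΩ.

R_B ≈ 14.9 kΩ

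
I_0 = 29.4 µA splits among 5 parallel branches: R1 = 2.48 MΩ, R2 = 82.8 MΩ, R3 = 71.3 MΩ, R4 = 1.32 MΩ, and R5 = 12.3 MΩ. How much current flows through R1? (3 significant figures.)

I ≈ 9.35 µA

ΣG = 1/2.48 + 1/82.8 + 1/71.3 + 1/1.32 + 1/12.3 = 1.268.
R1 takes the fraction G_k/ΣG = 0.4032/1.268 = 0.3180, so I = 29.4 × 0.3180 = 9.348 µA.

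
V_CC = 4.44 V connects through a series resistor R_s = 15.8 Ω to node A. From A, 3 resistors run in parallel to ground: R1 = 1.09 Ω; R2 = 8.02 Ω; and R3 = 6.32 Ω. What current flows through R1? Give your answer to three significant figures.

I ≈ 0.204 A

Equivalent of the parallel group: R_p = 0.8331 Ω.
Node voltage V_A = V_CC · R_p/(R_s + R_p) = 4.44 × 0.05009 = 0.2224 V.
Branch current I = V_A/R1 = 0.2224/1.09 = 0.2040 A.
(Equivalently: I_total = 0.2669 A, then current-divider fraction G_k/ΣG = 0.7643.)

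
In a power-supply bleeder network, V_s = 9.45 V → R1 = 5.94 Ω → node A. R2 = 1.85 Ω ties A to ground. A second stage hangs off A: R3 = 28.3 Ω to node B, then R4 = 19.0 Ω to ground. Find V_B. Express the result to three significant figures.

V_B ≈ 0.875 V

The second stage (R3 + R4 = 47.30 Ω) loads node A in parallel with R2.
R2 ‖ (R3+R4) = 1.780 Ω.
V_A = 9.45 × 1.780/(5.94 + 1.780) = 2.179 V.
V_B = V_A × 0.4017 = 0.8754 V.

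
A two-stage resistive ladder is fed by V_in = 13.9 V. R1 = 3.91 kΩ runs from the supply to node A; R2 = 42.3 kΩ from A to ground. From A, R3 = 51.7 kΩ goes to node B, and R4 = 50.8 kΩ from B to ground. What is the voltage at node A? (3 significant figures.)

The second stage (R3 + R4 = 102.5 kΩ) loads node A in parallel with R2.
R2 ‖ (R3+R4) = 29.94 kΩ.
So V_A = 13.9 × 0.8845 = 12.29 V.

V_A ≈ 12.3 V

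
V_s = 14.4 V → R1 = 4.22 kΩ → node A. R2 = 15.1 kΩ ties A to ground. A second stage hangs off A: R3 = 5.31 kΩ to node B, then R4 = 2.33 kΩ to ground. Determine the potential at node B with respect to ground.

Node A sees R2 in parallel with the series input of stage 2, R3 + R4 = 7.640 kΩ.
Effective lower resistance at A: R2 ‖ 7.640 = 5.073 kΩ.
So V_A = 14.4 × 0.5459 = 7.861 V.
V_B = V_A × 0.3050 = 2.397 V.

V_B ≈ 2.40 V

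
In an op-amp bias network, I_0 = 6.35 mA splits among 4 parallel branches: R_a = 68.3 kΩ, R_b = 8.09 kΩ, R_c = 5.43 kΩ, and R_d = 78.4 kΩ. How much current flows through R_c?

I ≈ 3.49 mA

Conductances: ΣG = 1/68.3 + 1/8.09 + 1/5.43 + 1/78.4 = 0.3352 (1/kΩ).
By the current-divider rule, I = I_0 · G_k/ΣG = 6.35 × 0.5495 = 3.489 mA.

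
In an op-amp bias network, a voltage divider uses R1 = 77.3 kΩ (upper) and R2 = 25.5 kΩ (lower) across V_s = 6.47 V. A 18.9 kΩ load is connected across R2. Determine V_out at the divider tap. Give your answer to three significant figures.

V_out ≈ 0.797 V

R2 ‖ R_L = (25.5 × 18.9)/(25.5 + 18.9) = 10.85 kΩ.
Then V_out = V_s · R2'/(R1 + R2') = 6.47 × 10.85/88.15 = 0.7967 V.
(Unloaded it would be 1.60 V; the load pulls it down.)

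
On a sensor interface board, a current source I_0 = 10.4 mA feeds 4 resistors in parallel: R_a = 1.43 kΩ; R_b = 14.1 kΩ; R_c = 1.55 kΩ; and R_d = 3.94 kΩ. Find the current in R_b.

Conductances: ΣG = 1/1.43 + 1/14.1 + 1/1.55 + 1/3.94 = 1.669 (1/kΩ).
By the current-divider rule, I = I_0 · G_k/ΣG = 10.4 × 0.04249 = 0.4419 mA.

I ≈ 0.442 mA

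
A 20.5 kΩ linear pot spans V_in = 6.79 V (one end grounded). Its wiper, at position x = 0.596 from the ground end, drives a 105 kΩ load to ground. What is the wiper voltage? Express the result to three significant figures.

V_out ≈ 3.87 V

The pot divides into 8.282 kΩ above the wiper and 12.22 kΩ below.
R_L loads the lower segment: effective lower R = 10.94 kΩ.
Loaded-divider output: V_out = 6.79 × 0.5692 = 3.865 V.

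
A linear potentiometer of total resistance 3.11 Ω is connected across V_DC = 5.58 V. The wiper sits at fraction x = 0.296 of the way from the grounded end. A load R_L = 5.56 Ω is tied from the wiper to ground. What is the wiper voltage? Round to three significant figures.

V_out ≈ 1.48 V

The pot divides into 2.189 Ω above the wiper and 0.9206 Ω below.
R_L loads the lower segment: effective lower R = 0.7898 Ω.
Then V_out = V_DC · 0.7898/(2.189 + 0.7898) = 1.479 V.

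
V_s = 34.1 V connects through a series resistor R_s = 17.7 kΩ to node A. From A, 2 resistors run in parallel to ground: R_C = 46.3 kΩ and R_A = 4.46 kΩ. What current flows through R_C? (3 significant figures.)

I ≈ 0.138 mA

Combine the parallel branches: R_p = (1/46.3 + 1/4.46)⁻¹ = 4.068 kΩ.
Node voltage V_A = V_s · R_p/(R_s + R_p) = 34.1 × 0.1869 = 6.373 V.
I(R_C) = V_A / R_C = 6.373/46.3 = 0.1376 mA.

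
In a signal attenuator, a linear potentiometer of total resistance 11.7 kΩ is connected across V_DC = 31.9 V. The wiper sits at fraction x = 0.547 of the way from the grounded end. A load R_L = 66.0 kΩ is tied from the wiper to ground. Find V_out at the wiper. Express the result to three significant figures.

V_out ≈ 16.7 V

The pot divides into 5.300 kΩ above the wiper and 6.400 kΩ below.
Lower segment in parallel with the load: 6.400 ‖ 66.0 = 5.834 kΩ.
V_out = 31.9 × 5.834/(5.300 + 5.834) = 16.72 V.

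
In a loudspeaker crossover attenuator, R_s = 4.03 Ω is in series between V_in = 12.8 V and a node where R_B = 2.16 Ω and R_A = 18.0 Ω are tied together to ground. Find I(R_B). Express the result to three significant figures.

Parallel bank: R_p = 1/(1/2.16 + 1/18.0) = 1.929 Ω.
V_A = 12.8 × 1.929/5.959 = 4.143 V.
Branch current I = V_A/R_B = 4.143/2.16 = 1.918 A.
(Equivalently: I_total = 2.148 A, then current-divider fraction G_k/ΣG = 0.8929.)

I ≈ 1.92 A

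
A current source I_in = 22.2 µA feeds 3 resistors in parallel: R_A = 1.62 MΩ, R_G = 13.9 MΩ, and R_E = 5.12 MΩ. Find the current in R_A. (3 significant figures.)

ΣG = 1/1.62 + 1/13.9 + 1/5.12 = 0.8845.
By the current-divider rule, I = I_in · G_k/ΣG = 22.2 × 0.6979 = 15.49 µA.

I ≈ 15.5 µA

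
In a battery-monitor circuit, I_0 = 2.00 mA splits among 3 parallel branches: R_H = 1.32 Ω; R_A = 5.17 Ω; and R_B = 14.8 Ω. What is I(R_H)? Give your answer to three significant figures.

I ≈ 1.49 mA

Conductances: ΣG = 1/1.32 + 1/5.17 + 1/14.8 = 1.019 (1/Ω).
Current divider: I(R_H) = I_0 · G_k/ΣG = 2.00 × (0.7576/1.019) = 2.00 × 0.7438 = 1.488 mA.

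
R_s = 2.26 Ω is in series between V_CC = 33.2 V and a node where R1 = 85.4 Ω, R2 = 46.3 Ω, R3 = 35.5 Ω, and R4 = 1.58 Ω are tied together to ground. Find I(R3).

I ≈ 0.364 A

Equivalent of the parallel group: R_p = 1.440 Ω.
V_A by voltage divider: V_A = 33.2 × 1.440/(2.26 + 1.440) = 12.92 V.
Branch current I = V_A/R3 = 12.92/35.5 = 0.3640 A.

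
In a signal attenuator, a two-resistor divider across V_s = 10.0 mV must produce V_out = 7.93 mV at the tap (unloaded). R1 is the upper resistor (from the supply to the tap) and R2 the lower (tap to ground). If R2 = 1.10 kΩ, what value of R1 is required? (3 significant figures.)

R1 ≈ 0.287 kΩ

The divider ratio is R2/(R1+R2) = 7.93/10.0 = 0.7930.
R1 = R2·(1/k − 1) = 1.10 × 0.2610 = 0.2871 kΩ.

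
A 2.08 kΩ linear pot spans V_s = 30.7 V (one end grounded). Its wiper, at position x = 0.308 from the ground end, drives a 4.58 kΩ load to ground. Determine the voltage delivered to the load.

V_out ≈ 8.62 V

The pot divides into 1.439 kΩ above the wiper and 0.6406 kΩ below.
Lower segment in parallel with the load: 0.6406 ‖ 4.58 = 0.5620 kΩ.
Loaded-divider output: V_out = 30.7 × 0.2808 = 8.621 V.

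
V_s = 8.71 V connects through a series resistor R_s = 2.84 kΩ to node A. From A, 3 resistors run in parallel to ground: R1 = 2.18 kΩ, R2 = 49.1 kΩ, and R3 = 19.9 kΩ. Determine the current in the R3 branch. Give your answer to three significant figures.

I ≈ 0.175 mA

Combine the parallel branches: R_p = (1/2.18 + 1/49.1 + 1/19.9)⁻¹ = 1.889 kΩ.
Node voltage V_A = V_s · R_p/(R_s + R_p) = 8.71 × 0.3995 = 3.479 V.
Branch current I = V_A/R3 = 3.479/19.9 = 0.1748 mA.
(Equivalently: I_total = 1.842 mA, then current-divider fraction G_k/ΣG = 0.09493.)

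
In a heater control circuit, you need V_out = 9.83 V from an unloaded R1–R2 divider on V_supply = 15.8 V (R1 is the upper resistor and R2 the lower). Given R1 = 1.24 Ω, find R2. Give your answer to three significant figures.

R2 ≈ 2.04 Ω

Required fraction k = V_out/V_supply = 0.6222.
Rearranging, R2 = R1·k/(1−k) = 1.24 × 1.647 = 2.042 Ω.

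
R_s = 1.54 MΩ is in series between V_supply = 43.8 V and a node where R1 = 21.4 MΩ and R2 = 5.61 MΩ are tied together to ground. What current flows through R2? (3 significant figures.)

Equivalent of the parallel group: R_p = 4.445 MΩ.
V_A = 43.8 × 4.445/5.985 = 32.53 V.
I(R2) = V_A / R2 = 32.53/5.61 = 5.798 µA.

I ≈ 5.80 µA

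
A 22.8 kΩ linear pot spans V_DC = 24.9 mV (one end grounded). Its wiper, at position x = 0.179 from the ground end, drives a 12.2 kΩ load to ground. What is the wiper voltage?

The pot divides into 18.72 kΩ above the wiper and 4.081 kΩ below.
(x·R_p) ‖ R_L = 3.058 kΩ.
V_out = 24.9 × 3.058/(18.72 + 3.058) = 3.497 mV.
(Unloaded: V_out = x·V_DC = 4.46 mV.)

V_out ≈ 3.50 mV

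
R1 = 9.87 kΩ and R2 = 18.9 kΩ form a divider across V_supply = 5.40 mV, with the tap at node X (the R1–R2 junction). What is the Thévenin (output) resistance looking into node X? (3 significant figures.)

R_th ≈ 6.48 kΩ

Looking into X with the source shorted: R_th = R1·R2/(R1+R2) = 9.870 × 18.9/28.77 = 6.484 kΩ.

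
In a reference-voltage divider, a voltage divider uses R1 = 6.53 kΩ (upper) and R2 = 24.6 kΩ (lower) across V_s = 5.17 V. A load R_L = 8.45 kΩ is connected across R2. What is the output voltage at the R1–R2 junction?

V_out ≈ 2.54 V

The load sits in parallel with R2, giving an effective lower resistance R2' = R2·R_L/(R2+R_L) = 6.290 kΩ.
Now apply the divider: V_out = 5.17 × 0.4906 = 2.537 V.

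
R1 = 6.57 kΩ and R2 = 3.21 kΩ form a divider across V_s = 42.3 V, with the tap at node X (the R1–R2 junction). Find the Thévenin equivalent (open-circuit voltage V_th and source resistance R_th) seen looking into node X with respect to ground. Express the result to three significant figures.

V_th ≈ 13.9 V, R_th ≈ 2.16 kΩ

Open-circuit (no load on X): V_th = V_s · R2/(R1 + R2) = 42.3 × 3.21/(6.570 + 3.21) = 13.88 V.
Zeroing V_s shorts the top of R1 to ground, so R_th = R1 ‖ R2 = 2.156 kΩ.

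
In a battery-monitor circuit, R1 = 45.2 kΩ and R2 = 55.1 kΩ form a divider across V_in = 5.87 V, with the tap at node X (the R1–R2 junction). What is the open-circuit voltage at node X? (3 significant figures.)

With X open, the divider is unloaded: V_th = 5.87 × 55.1/100.3 = 3.225 V.

V_th ≈ 3.22 V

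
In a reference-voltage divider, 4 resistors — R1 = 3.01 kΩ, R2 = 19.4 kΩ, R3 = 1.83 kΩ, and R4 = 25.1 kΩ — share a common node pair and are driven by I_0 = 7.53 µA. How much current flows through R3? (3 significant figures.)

I ≈ 4.24 µA

Conductances: ΣG = 1/3.01 + 1/19.4 + 1/1.83 + 1/25.1 = 0.9701 (1/kΩ).
R3 takes the fraction G_k/ΣG = 0.5464/0.9701 = 0.5633, so I = 7.53 × 0.5633 = 4.242 µA.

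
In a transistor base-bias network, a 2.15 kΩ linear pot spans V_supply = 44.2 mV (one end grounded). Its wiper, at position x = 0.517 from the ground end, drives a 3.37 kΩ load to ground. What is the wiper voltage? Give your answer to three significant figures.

Split the track: R_lower = x·R_p = 1.112 kΩ, R_upper = (1−x)·R_p = 1.038 kΩ.
R_L loads the lower segment: effective lower R = 0.8359 kΩ.
Then V_out = V_supply · 0.8359/(1.038 + 0.8359) = 19.71 mV.
(Unloaded: V_out = x·V_supply = 22.9 mV.)

V_out ≈ 19.7 mV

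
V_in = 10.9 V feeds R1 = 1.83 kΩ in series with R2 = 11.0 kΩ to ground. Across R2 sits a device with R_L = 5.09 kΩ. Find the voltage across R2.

V_out ≈ 7.14 V

First combine the lower leg with the load: R2 ‖ R_L = 3.480 kΩ.
Now apply the divider: V_out = 10.9 × 0.6554 = 7.143 V.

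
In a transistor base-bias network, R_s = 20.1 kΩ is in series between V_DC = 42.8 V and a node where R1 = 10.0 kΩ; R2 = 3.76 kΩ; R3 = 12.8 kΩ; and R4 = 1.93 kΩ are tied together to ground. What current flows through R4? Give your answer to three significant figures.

Parallel bank: R_p = 1/(1/10.0 + 1/3.76 + 1/12.8 + 1/1.93) = 1.039 kΩ.
V_A by voltage divider: V_A = 42.8 × 1.039/(20.1 + 1.039) = 2.104 V.
I(R4) = V_A / R4 = 2.104/1.93 = 1.090 mA.

I ≈ 1.09 mA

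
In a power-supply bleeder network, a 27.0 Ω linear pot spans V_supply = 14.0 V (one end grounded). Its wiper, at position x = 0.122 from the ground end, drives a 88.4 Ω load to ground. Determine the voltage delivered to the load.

V_out ≈ 1.65 V

Lower segment x·R_p = 3.294 Ω; upper segment (1−x)·R_p = 23.71 Ω.
Lower segment in parallel with the load: 3.294 ‖ 88.4 = 3.176 Ω.
Loaded-divider output: V_out = 14.0 × 0.1181 = 1.654 V.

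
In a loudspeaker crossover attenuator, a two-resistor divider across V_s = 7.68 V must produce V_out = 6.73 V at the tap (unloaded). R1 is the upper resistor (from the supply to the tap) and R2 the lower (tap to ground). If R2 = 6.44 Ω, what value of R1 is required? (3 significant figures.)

V_out/V_s = R2/(R1+R2) = 0.8763.
So R1 = R2 · (V_s/V_out − 1) = 6.44 × (7.68/6.73 − 1) = 6.44 × 0.1412 = 0.9091 Ω.

R1 ≈ 0.909 Ω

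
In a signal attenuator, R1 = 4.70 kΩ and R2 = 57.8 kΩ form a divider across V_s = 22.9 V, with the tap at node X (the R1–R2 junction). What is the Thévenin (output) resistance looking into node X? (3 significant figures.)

R_th ≈ 4.35 kΩ

With V_s suppressed (replaced by a short), R_th = R1 ‖ R2 = (4.700 × 57.8)/(4.700 + 57.8) = 4.347 kΩ.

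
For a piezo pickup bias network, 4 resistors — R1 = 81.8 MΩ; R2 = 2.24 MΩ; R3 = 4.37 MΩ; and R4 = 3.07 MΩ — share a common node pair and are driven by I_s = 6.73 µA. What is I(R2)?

Conductances: ΣG = 1/81.8 + 1/2.24 + 1/4.37 + 1/3.07 = 1.013 (1/MΩ).
By the current-divider rule, I = I_s · G_k/ΣG = 6.73 × 0.4406 = 2.965 µA.

I ≈ 2.97 µA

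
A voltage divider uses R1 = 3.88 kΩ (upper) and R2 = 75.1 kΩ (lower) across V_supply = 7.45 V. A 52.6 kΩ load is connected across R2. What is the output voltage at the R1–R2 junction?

R2 ‖ R_L = (75.1 × 52.6)/(75.1 + 52.6) = 30.93 kΩ.
Then V_out = V_supply · R2'/(R1 + R2') = 7.45 × 30.93/34.81 = 6.620 V.

V_out ≈ 6.62 V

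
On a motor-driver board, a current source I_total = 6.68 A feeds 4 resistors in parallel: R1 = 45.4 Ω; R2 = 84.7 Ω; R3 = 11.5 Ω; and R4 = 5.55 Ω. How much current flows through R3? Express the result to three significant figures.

Conductances: ΣG = 1/45.4 + 1/84.7 + 1/11.5 + 1/5.55 = 0.3010 (1/Ω).
Current divider: I(R3) = I_total · G_k/ΣG = 6.68 × (0.08696/0.3010) = 6.68 × 0.2889 = 1.930 A.

I ≈ 1.93 A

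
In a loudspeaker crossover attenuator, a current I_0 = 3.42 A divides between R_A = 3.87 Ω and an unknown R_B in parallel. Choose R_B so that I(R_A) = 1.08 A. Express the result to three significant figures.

R_B ≈ 1.79 Ω

In a two-way split, I_A/I_0 = R_B/(R_A + R_B).
1.08/3.42 = R_B/(R_A + R_B) → R_B = R_A · (0.3158)/(1 − 0.3158) = 3.87 × 0.4615 = 1.786 Ω.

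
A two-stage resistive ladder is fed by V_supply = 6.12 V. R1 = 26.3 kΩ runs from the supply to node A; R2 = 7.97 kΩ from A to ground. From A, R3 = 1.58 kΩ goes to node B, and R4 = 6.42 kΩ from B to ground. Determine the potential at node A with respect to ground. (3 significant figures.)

V_A ≈ 0.807 V

Node A sees R2 in parallel with the series input of stage 2, R3 + R4 = 8.000 kΩ.
Effective lower resistance at A: R2 ‖ 8.000 = 3.992 kΩ.
V_A = 6.12 × 3.992/(26.3 + 3.992) = 0.8066 V.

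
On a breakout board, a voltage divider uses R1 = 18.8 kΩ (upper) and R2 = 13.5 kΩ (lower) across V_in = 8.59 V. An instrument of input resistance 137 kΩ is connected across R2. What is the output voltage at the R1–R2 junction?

First combine the lower leg with the load: R2 ‖ R_L = 12.29 kΩ.
Now apply the divider: V_out = 8.59 × 0.3953 = 3.396 V.
(Unloaded it would be 3.59 V; the load pulls it down.)

V_out ≈ 3.40 V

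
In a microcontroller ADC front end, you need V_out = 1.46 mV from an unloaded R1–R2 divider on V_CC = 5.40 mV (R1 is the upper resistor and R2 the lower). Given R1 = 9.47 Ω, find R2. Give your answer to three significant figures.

V_out/V_CC = R2/(R1+R2) = 0.2704.
Rearranging, R2 = R1·k/(1−k) = 9.47 × 0.3706 = 3.509 Ω.

R2 ≈ 3.51 Ω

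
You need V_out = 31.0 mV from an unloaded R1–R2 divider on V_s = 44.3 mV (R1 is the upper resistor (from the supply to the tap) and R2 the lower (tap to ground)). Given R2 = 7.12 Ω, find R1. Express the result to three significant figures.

R1 ≈ 3.05 Ω

V_out/V_s = R2/(R1+R2) = 0.6998.
R1 = R2·(1/k − 1) = 7.12 × 0.4290 = 3.055 Ω.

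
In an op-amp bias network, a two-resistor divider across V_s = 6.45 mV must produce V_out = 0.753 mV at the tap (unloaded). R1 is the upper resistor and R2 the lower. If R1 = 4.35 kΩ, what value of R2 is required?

V_out/V_s = R2/(R1+R2) = 0.1167.
Rearranging, R2 = R1·k/(1−k) = 4.35 × 0.1322 = 0.5750 kΩ.

R2 ≈ 0.575 kΩ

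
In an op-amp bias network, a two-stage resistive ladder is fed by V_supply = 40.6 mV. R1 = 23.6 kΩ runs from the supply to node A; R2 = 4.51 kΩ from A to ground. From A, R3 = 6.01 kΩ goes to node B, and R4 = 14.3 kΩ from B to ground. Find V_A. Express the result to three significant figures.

V_A ≈ 5.49 mV

Looking into the second stage from A: R3 + R4 = 20.31 kΩ appears in parallel with R2.
R2 ‖ (R3+R4) = 3.690 kΩ.
First divider: V_A = V_supply · 3.690/(23.6 + 3.690) = 5.490 mV.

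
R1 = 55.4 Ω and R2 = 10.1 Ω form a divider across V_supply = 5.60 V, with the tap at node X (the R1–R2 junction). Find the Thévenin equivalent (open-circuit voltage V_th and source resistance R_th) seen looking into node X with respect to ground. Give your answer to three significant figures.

Open-circuit (no load on X): V_th = V_supply · R2/(R1 + R2) = 5.60 × 10.1/(55.40 + 10.1) = 0.8635 V.
Zeroing V_supply shorts the top of R1 to ground, so R_th = R1 ‖ R2 = 8.543 Ω.

V_th ≈ 0.864 V, R_th ≈ 8.54 Ω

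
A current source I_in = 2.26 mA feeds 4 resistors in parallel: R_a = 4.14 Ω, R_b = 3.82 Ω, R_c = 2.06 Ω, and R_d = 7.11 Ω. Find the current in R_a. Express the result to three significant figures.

I ≈ 0.483 mA

Total conductance ΣG = 1/4.14 + 1/3.82 + 1/2.06 + 1/7.11 = 1.129 (units of 1/Ω).
R_a takes the fraction G_k/ΣG = 0.2415/1.129 = 0.2139, so I = 2.26 × 0.2139 = 0.4833 mA.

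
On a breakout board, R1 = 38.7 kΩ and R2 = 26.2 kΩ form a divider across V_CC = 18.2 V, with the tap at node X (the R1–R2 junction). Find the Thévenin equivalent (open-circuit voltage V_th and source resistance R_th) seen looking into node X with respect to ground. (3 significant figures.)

V_th ≈ 7.35 V, R_th ≈ 15.6 kΩ

With X open, the divider is unloaded: V_th = 18.2 × 26.2/64.90 = 7.347 V.
With V_CC suppressed (replaced by a short), R_th = R1 ‖ R2 = (38.70 × 26.2)/(38.70 + 26.2) = 15.62 kΩ.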